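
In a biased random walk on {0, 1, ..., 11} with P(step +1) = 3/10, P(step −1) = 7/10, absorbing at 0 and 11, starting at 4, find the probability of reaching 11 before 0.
P(hit 11 before 0) = (1 − (7/3)^4) / (1 − (7/3)^11) = 1268460/494287399

Let u_k denote P(reach 11 before 0 | start at k). Boundary: u_0 = 0, u_11 = 1. Recurrence: u_k = 3/10·u_{k+1} + 7/10·u_{k-1} for 1 ≤ k ≤ 10. Try u_k = A + B·r^k with r = q/p = (7/10)/(3/10) = 7/3. Substitution satisfies the recurrence; boundary conditions give:
  u_k = (1 − r^k) / (1 − r^N) = (1 − (7/3)^4) / (1 − (7/3)^11) = 1268460/494287399.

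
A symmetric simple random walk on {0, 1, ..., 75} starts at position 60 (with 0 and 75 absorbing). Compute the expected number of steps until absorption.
E[τ | X_0 = 60] = 900

Let v_k = E[τ | X_0 = k]. Boundary: v_0 = v_75 = 0. Recurrence: v_k = 1 + (v_{k-1} + v_{k+1})/2 for 1 ≤ k ≤ 74. The particular solution to v_k − (v_{k-1} + v_{k+1})/2 = 1 is v_k = −k^2. Adding homogeneous solution A + B k and matching boundaries gives v_k = k (75 − k). Substituting k = 60: v_60 = 60 · 15 = 900.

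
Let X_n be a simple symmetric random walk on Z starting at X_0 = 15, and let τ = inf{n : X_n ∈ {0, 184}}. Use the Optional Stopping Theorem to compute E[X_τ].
E[X_τ] = 15

X_n is a martingale and τ is a bounded-mean stopping time (indeed τ is finite a.s. with bounded expectation since the walk is in a bounded region). By the OST, E[X_τ] = E[X_0] = 15. Equivalently: E[X_τ] = 184 · P(hit 184 first) + 0 · P(hit 0 first) = 184 · (15/184) = 15.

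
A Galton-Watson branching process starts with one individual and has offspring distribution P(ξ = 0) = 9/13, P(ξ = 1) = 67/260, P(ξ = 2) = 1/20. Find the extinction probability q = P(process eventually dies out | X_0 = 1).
q = 1

Mean offspring μ = 0·9/13 + 1·67/260 + 2·1/20 = 93/260 ≤ 1. For μ ≤ 1 with offspring not concentrated at 1, the Galton-Watson process goes extinct almost surely, so q = 1.
(Algebraic check: The pgf is f(s) = 9/13 + 67/260·s + 1/20·s². The extinction probability q is the smallest fixed point of f in [0, 1]. Setting s = f(s):
  1/20·s² + (67/260 − 1)·s + 9/13 = 0
  1/20·s² − (9/13 + 1/20)·s + 9/13 = 0
which factors as (s − 1)·(1/20·s − 9/13) = 0, giving roots s = 1 and s = (9/13)/(1/20) = 180/13. Since 180/13 ≥ 1, the smallest root in [0, 1] is s = 1.)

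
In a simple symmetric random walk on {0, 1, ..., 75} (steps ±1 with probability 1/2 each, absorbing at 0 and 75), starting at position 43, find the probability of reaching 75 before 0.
P(hit 75 before 0) = 43/75

Let u_k = P(hit 75 before 0 | start at k). Then u_0 = 0, u_75 = 1, and u_k = u_{k-1}/2 + u_{k+1}/2 for 1 ≤ k ≤ 74. This harmonic recurrence is solved by u_k = k/75, giving u_43 = 43/75.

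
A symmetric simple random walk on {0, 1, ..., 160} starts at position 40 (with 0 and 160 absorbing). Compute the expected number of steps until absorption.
E[τ | X_0 = 40] = 4800

Let v_k = E[τ | X_0 = k]. Boundary: v_0 = v_160 = 0. Recurrence: v_k = 1 + (v_{k-1} + v_{k+1})/2 for 1 ≤ k ≤ 159. The particular solution to v_k − (v_{k-1} + v_{k+1})/2 = 1 is v_k = −k^2. Adding homogeneous solution A + B k and matching boundaries gives v_k = k (160 − k). Substituting k = 40: v_40 = 40 · 120 = 4800.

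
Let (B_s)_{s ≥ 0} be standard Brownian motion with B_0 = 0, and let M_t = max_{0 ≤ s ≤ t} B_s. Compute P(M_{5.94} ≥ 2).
P(M_{5.94} ≥ 2) = 2·P(B_{5.94} ≥ 2) = 2(1 − Φ(2/√5.94)) ≈ 0.4119

By the reflection principle for Brownian motion, P(M_t ≥ a) = 2 · P(B_t ≥ a) for a ≥ 0. Since B_t ~ N(0, t), P(B_t ≥ 2) = 1 − Φ(2/√t) = 1 − Φ(2/√5.94) = 1 − Φ(0.8206). So
  P(M_{5.94} ≥ 2) = 2(1 − Φ(0.8206)) ≈ 0.4119.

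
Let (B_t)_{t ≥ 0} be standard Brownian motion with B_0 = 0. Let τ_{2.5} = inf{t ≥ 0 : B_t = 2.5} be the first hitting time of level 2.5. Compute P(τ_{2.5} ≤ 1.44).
P(τ_{2.5} ≤ 1.44) = 2(1 − Φ(2.5/√1.44)) = 2(1 − Φ(2.0833)) ≈ 0.0372

By the reflection principle for standard BM, P(τ_b ≤ t) = 2 · P(B_t ≥ b). Since B_t ~ N(0, t), P(B_t ≥ 2.5) = 1 − Φ(2.5/√t) = 1 − Φ(2.5/√1.44) = 1 − Φ(2.0833) ≈ 0.01861. Doubling: P(τ_{2.5} ≤ 1.44) ≈ 2 · 0.01861 = 0.03722 ≈ 0.0372.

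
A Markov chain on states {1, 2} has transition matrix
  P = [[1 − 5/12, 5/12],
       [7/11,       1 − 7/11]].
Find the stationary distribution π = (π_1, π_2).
π_1 = 84/139, π_2 = 55/139

Solve πP = π with π_1 + π_2 = 1. From πP = π: π_1 · (1 − 5/12) + π_2 · 7/11 = π_1 ⇒ π_2 · 7/11 = π_1 · 5/12 ⇒ π_2/π_1 = (5/12)/(7/11) = 55/84. Together with π_1 + π_2 = 1:
  π_1 = (7/11)/(5/12 + 7/11) = (7/11)/(139/132) = 84/139,
  π_2 = (5/12)/(5/12 + 7/11) = (5/12)/(139/132) = 55/139.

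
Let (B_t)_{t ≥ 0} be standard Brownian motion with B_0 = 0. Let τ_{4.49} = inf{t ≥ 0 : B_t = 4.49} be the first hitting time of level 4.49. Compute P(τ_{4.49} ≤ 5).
P(τ_{4.49} ≤ 5) = 2(1 − Φ(4.49/√5)) = 2(1 − Φ(2.0080)) ≈ 0.0446

By the reflection principle for standard BM, P(τ_b ≤ t) = 2 · P(B_t ≥ b). Since B_t ~ N(0, t), P(B_t ≥ 4.49) = 1 − Φ(4.49/√t) = 1 − Φ(4.49/√5) = 1 − Φ(2.0080) ≈ 0.02232. Doubling: P(τ_{4.49} ≤ 5) ≈ 2 · 0.02232 = 0.04464 ≈ 0.0446.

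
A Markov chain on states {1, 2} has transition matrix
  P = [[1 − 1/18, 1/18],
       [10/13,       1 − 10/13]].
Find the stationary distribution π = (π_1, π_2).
π_1 = 180/193, π_2 = 13/193

Solve πP = π with π_1 + π_2 = 1. From πP = π: π_1 · (1 − 1/18) + π_2 · 10/13 = π_1 ⇒ π_2 · 10/13 = π_1 · 1/18 ⇒ π_2/π_1 = (1/18)/(10/13) = 13/180. Together with π_1 + π_2 = 1:
  π_1 = (10/13)/(1/18 + 10/13) = (10/13)/(193/234) = 180/193,
  π_2 = (1/18)/(1/18 + 10/13) = (1/18)/(193/234) = 13/193.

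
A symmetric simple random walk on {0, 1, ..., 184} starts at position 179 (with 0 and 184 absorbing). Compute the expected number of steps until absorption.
E[τ | X_0 = 179] = 895

Let v_k = E[τ | X_0 = k]. Boundary: v_0 = v_184 = 0. Recurrence: v_k = 1 + (v_{k-1} + v_{k+1})/2 for 1 ≤ k ≤ 183. The particular solution to v_k − (v_{k-1} + v_{k+1})/2 = 1 is v_k = −k^2. Adding homogeneous solution A + B k and matching boundaries gives v_k = k (184 − k). Substituting k = 179: v_179 = 179 · 5 = 895.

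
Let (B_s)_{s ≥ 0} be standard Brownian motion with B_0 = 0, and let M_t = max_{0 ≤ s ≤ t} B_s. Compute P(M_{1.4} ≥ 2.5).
P(M_{1.4} ≥ 2.5) = 2·P(B_{1.4} ≥ 2.5) = 2(1 − Φ(2.5/√1.4)) ≈ 0.0346

By the reflection principle for Brownian motion, P(M_t ≥ a) = 2 · P(B_t ≥ a) for a ≥ 0. Since B_t ~ N(0, t), P(B_t ≥ 2.5) = 1 − Φ(2.5/√t) = 1 − Φ(2.5/√1.4) = 1 − Φ(2.1129). So
  P(M_{1.4} ≥ 2.5) = 2(1 − Φ(2.1129)) ≈ 0.0346.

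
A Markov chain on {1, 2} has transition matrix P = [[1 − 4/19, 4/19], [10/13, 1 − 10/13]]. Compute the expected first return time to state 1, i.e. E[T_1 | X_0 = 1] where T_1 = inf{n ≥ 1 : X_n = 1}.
E[T_1 | X_0 = 1] = 1/π_1 = 121/95

For an irreducible recurrent Markov chain with stationary distribution π, E[T_i | X_0 = i] = 1/π_i (Kac's formula). Here π_1 = (10/13)/(4/19 + 10/13) = (10/13)/(242/247) = 95/121, so E[T_1 | X_0 = 1] = 1/π_1 = (4/19 + 10/13)/(10/13) = (242/247)/(10/13) = 121/95.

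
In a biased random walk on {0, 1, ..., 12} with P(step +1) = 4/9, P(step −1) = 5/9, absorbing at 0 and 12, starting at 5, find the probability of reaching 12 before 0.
P(hit 12 before 0) = (1 − (5/4)^5) / (1 − (5/4)^12) = 34422784/227363409

Let u_k denote P(reach 12 before 0 | start at k). Boundary: u_0 = 0, u_12 = 1. Recurrence: u_k = 4/9·u_{k+1} + 5/9·u_{k-1} for 1 ≤ k ≤ 11. Try u_k = A + B·r^k with r = q/p = (5/9)/(4/9) = 5/4. Substitution satisfies the recurrence; boundary conditions give:
  u_k = (1 − r^k) / (1 − r^N) = (1 − (5/4)^5) / (1 − (5/4)^12) = 34422784/227363409.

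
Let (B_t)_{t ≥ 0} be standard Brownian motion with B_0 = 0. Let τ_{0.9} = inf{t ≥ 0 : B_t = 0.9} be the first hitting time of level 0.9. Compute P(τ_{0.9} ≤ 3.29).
P(τ_{0.9} ≤ 3.29) = 2(1 − Φ(0.9/√3.29)) = 2(1 − Φ(0.4962)) ≈ 0.6198

By the reflection principle for standard BM, P(τ_b ≤ t) = 2 · P(B_t ≥ b). Since B_t ~ N(0, t), P(B_t ≥ 0.9) = 1 − Φ(0.9/√t) = 1 − Φ(0.9/√3.29) = 1 − Φ(0.4962) ≈ 0.30988. Doubling: P(τ_{0.9} ≤ 3.29) ≈ 2 · 0.30988 = 0.61976 ≈ 0.6198.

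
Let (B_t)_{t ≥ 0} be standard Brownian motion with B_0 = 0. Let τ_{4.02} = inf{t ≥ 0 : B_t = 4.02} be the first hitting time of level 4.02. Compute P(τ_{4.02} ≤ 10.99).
P(τ_{4.02} ≤ 10.99) = 2(1 − Φ(4.02/√10.99)) = 2(1 − Φ(1.2126)) ≈ 0.2253

By the reflection principle for standard BM, P(τ_b ≤ t) = 2 · P(B_t ≥ b). Since B_t ~ N(0, t), P(B_t ≥ 4.02) = 1 − Φ(4.02/√t) = 1 − Φ(4.02/√10.99) = 1 − Φ(1.2126) ≈ 0.11264. Doubling: P(τ_{4.02} ≤ 10.99) ≈ 2 · 0.11264 = 0.22528 ≈ 0.2253.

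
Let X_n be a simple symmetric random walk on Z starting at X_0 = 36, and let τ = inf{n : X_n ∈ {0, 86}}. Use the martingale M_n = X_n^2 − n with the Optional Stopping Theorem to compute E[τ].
E[τ] = 1800

M_n = X_n^2 − n is a martingale (since E[X_{n+1}^2 | F_n] = X_n^2 + 1). By OST (τ has finite mean in a bounded region), E[M_τ] = E[M_0] = X_0^2 − 0 = 36^2 = 1296. Also E[M_τ] = E[X_τ^2] − E[τ]. The walk exits at 0 or 86, with P(hit 86 first) = 36/86, so E[X_τ^2] = 86^2 · 36/86 + 0 = 3096. Thus E[τ] = E[X_τ^2] − E[M_τ] = 3096 − 1296 = 1800 = 36(86 − 36) = 1800.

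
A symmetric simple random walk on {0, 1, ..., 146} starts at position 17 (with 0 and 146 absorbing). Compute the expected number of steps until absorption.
E[τ | X_0 = 17] = 2193

Let v_k = E[τ | X_0 = k]. Boundary: v_0 = v_146 = 0. Recurrence: v_k = 1 + (v_{k-1} + v_{k+1})/2 for 1 ≤ k ≤ 145. The particular solution to v_k − (v_{k-1} + v_{k+1})/2 = 1 is v_k = −k^2. Adding homogeneous solution A + B k and matching boundaries gives v_k = k (146 − k). Substituting k = 17: v_17 = 17 · 129 = 2193.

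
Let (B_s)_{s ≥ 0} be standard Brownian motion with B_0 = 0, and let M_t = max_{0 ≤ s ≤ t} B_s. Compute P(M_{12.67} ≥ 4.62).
P(M_{12.67} ≥ 4.62) = 2·P(B_{12.67} ≥ 4.62) = 2(1 − Φ(4.62/√12.67)) ≈ 0.1943

By the reflection principle for Brownian motion, P(M_t ≥ a) = 2 · P(B_t ≥ a) for a ≥ 0. Since B_t ~ N(0, t), P(B_t ≥ 4.62) = 1 − Φ(4.62/√t) = 1 − Φ(4.62/√12.67) = 1 − Φ(1.2979). So
  P(M_{12.67} ≥ 4.62) = 2(1 − Φ(1.2979)) ≈ 0.1943.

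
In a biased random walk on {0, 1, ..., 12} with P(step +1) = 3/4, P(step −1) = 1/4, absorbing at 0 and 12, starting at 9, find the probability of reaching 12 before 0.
P(hit 12 before 0) = (1 − (1/3)^9) / (1 − (1/3)^12) = 20439/20440

Let u_k denote P(reach 12 before 0 | start at k). Boundary: u_0 = 0, u_12 = 1. Recurrence: u_k = 3/4·u_{k+1} + 1/4·u_{k-1} for 1 ≤ k ≤ 11. Try u_k = A + B·r^k with r = q/p = (1/4)/(3/4) = 1/3. Substitution satisfies the recurrence; boundary conditions give:
  u_k = (1 − r^k) / (1 − r^N) = (1 − (1/3)^9) / (1 − (1/3)^12) = 20439/20440.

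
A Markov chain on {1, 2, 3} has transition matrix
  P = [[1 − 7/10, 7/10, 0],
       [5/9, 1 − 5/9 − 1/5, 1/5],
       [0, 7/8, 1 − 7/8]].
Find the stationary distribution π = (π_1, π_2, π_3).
π = (250/637, 45/91, 72/637)

This is a birth-death chain on three states, which satisfies detailed balance: π_1 · P_{12} = π_2 · P_{21} and π_2 · P_{23} = π_3 · P_{32}.
From π_1 · 7/10 = π_2 · 5/9: π_2/π_1 = (7/10)/(5/9) = 63/50.
From π_2 · 1/5 = π_3 · 7/8: π_3/π_2 = (1/5)/(7/8) = 8/35.
Take π_1 proportional to 1; then unnormalized π = (1, 63/50, 36/125). Normalize by dividing by the sum 637/250:
  π = (250/637, 45/91, 72/637).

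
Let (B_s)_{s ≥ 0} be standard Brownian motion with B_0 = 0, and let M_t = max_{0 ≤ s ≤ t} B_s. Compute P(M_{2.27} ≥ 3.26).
P(M_{2.27} ≥ 3.26) = 2·P(B_{2.27} ≥ 3.26) = 2(1 − Φ(3.26/√2.27)) ≈ 0.0305

By the reflection principle for Brownian motion, P(M_t ≥ a) = 2 · P(B_t ≥ a) for a ≥ 0. Since B_t ~ N(0, t), P(B_t ≥ 3.26) = 1 − Φ(3.26/√t) = 1 − Φ(3.26/√2.27) = 1 − Φ(2.1637). So
  P(M_{2.27} ≥ 3.26) = 2(1 − Φ(2.1637)) ≈ 0.0305.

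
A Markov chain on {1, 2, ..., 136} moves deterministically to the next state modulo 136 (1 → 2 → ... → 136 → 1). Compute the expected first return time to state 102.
E[T_102 | X_0 = 102] = 136

The chain cycles deterministically, so starting at state 102 it returns in exactly 136 steps. Equivalently, the stationary distribution is uniform π_j = 1/136 for every state j, so by Kac's formula E[T_102] = 1/π_102 = 136.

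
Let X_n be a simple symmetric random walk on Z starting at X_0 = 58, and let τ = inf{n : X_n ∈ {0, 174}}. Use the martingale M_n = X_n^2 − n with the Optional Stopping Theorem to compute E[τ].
E[τ] = 6728

M_n = X_n^2 − n is a martingale (since E[X_{n+1}^2 | F_n] = X_n^2 + 1). By OST (τ has finite mean in a bounded region), E[M_τ] = E[M_0] = X_0^2 − 0 = 58^2 = 3364. Also E[M_τ] = E[X_τ^2] − E[τ]. The walk exits at 0 or 174, with P(hit 174 first) = 58/174, so E[X_τ^2] = 174^2 · 58/174 + 0 = 10092. Thus E[τ] = E[X_τ^2] − E[M_τ] = 10092 − 3364 = 6728 = 58(174 − 58) = 6728.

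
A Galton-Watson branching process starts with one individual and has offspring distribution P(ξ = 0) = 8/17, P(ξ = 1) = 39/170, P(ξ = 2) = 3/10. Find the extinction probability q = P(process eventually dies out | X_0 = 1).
q = 1

Mean offspring μ = 0·8/17 + 1·39/170 + 2·3/10 = 141/170 ≤ 1. For μ ≤ 1 with offspring not concentrated at 1, the Galton-Watson process goes extinct almost surely, so q = 1.
(Algebraic check: The pgf is f(s) = 8/17 + 39/170·s + 3/10·s². The extinction probability q is the smallest fixed point of f in [0, 1]. Setting s = f(s):
  3/10·s² + (39/170 − 1)·s + 8/17 = 0
  3/10·s² − (8/17 + 3/10)·s + 8/17 = 0
which factors as (s − 1)·(3/10·s − 8/17) = 0, giving roots s = 1 and s = (8/17)/(3/10) = 80/51. Since 80/51 ≥ 1, the smallest root in [0, 1] is s = 1.)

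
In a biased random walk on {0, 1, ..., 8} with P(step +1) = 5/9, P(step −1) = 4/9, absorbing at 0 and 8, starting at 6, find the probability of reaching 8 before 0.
P(hit 8 before 0) = (1 − (4/5)^6) / (1 − (4/5)^8) = 32025/36121

Let u_k denote P(reach 8 before 0 | start at k). Boundary: u_0 = 0, u_8 = 1. Recurrence: u_k = 5/9·u_{k+1} + 4/9·u_{k-1} for 1 ≤ k ≤ 7. Try u_k = A + B·r^k with r = q/p = (4/9)/(5/9) = 4/5. Substitution satisfies the recurrence; boundary conditions give:
  u_k = (1 − r^k) / (1 − r^N) = (1 − (4/5)^6) / (1 − (4/5)^8) = 32025/36121.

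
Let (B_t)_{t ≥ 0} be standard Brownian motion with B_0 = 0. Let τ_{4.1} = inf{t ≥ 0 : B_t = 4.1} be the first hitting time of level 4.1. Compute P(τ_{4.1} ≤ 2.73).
P(τ_{4.1} ≤ 2.73) = 2(1 − Φ(4.1/√2.73)) = 2(1 − Φ(2.4814)) ≈ 0.0131

By the reflection principle for standard BM, P(τ_b ≤ t) = 2 · P(B_t ≥ b). Since B_t ~ N(0, t), P(B_t ≥ 4.1) = 1 − Φ(4.1/√t) = 1 − Φ(4.1/√2.73) = 1 − Φ(2.4814) ≈ 0.00654. Doubling: P(τ_{4.1} ≤ 2.73) ≈ 2 · 0.00654 = 0.01308 ≈ 0.0131.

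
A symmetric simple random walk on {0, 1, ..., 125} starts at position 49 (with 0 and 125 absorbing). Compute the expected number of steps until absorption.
E[τ | X_0 = 49] = 3724

Let v_k = E[τ | X_0 = k]. Boundary: v_0 = v_125 = 0. Recurrence: v_k = 1 + (v_{k-1} + v_{k+1})/2 for 1 ≤ k ≤ 124. The particular solution to v_k − (v_{k-1} + v_{k+1})/2 = 1 is v_k = −k^2. Adding homogeneous solution A + B k and matching boundaries gives v_k = k (125 − k). Substituting k = 49: v_49 = 49 · 76 = 3724.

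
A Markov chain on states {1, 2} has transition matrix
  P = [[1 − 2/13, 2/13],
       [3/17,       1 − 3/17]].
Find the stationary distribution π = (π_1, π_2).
π_1 = 39/73, π_2 = 34/73

Solve πP = π with π_1 + π_2 = 1. From πP = π: π_1 · (1 − 2/13) + π_2 · 3/17 = π_1 ⇒ π_2 · 3/17 = π_1 · 2/13 ⇒ π_2/π_1 = (2/13)/(3/17) = 34/39. Together with π_1 + π_2 = 1:
  π_1 = (3/17)/(2/13 + 3/17) = (3/17)/(73/221) = 39/73,
  π_2 = (2/13)/(2/13 + 3/17) = (2/13)/(73/221) = 34/73.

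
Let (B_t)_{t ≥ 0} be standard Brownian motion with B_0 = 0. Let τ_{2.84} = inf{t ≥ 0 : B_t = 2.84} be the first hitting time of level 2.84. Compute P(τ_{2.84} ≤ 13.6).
P(τ_{2.84} ≤ 13.6) = 2(1 − Φ(2.84/√13.6)) = 2(1 − Φ(0.7701)) ≈ 0.4412

By the reflection principle for standard BM, P(τ_b ≤ t) = 2 · P(B_t ≥ b). Since B_t ~ N(0, t), P(B_t ≥ 2.84) = 1 − Φ(2.84/√t) = 1 − Φ(2.84/√13.6) = 1 − Φ(0.7701) ≈ 0.22062. Doubling: P(τ_{2.84} ≤ 13.6) ≈ 2 · 0.22062 = 0.44124 ≈ 0.4412.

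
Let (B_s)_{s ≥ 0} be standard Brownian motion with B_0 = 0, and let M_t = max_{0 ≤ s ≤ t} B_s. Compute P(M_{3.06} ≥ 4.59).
P(M_{3.06} ≥ 4.59) = 2·P(B_{3.06} ≥ 4.59) = 2(1 − Φ(4.59/√3.06)) ≈ 0.0087

By the reflection principle for Brownian motion, P(M_t ≥ a) = 2 · P(B_t ≥ a) for a ≥ 0. Since B_t ~ N(0, t), P(B_t ≥ 4.59) = 1 − Φ(4.59/√t) = 1 − Φ(4.59/√3.06) = 1 − Φ(2.6239). So
  P(M_{3.06} ≥ 4.59) = 2(1 − Φ(2.6239)) ≈ 0.0087.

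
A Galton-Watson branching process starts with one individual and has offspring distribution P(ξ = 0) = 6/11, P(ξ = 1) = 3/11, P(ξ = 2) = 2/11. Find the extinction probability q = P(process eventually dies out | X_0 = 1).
q = 1

Mean offspring μ = 0·6/11 + 1·3/11 + 2·2/11 = 7/11 ≤ 1. For μ ≤ 1 with offspring not concentrated at 1, the Galton-Watson process goes extinct almost surely, so q = 1.
(Algebraic check: The pgf is f(s) = 6/11 + 3/11·s + 2/11·s². The extinction probability q is the smallest fixed point of f in [0, 1]. Setting s = f(s):
  2/11·s² + (3/11 − 1)·s + 6/11 = 0
  2/11·s² − (6/11 + 2/11)·s + 6/11 = 0
which factors as (s − 1)·(2/11·s − 6/11) = 0, giving roots s = 1 and s = (6/11)/(2/11) = 3. Since 3 ≥ 1, the smallest root in [0, 1] is s = 1.)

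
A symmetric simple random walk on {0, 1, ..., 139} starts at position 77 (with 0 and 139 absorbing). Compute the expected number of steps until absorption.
E[τ | X_0 = 77] = 4774

Let v_k = E[τ | X_0 = k]. Boundary: v_0 = v_139 = 0. Recurrence: v_k = 1 + (v_{k-1} + v_{k+1})/2 for 1 ≤ k ≤ 138. The particular solution to v_k − (v_{k-1} + v_{k+1})/2 = 1 is v_k = −k^2. Adding homogeneous solution A + B k and matching boundaries gives v_k = k (139 − k). Substituting k = 77: v_77 = 77 · 62 = 4774.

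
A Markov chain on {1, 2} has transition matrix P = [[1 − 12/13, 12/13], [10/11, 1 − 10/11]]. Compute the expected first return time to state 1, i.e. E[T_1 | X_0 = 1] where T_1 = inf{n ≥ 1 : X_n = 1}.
E[T_1 | X_0 = 1] = 1/π_1 = 131/65

For an irreducible recurrent Markov chain with stationary distribution π, E[T_i | X_0 = i] = 1/π_i (Kac's formula). Here π_1 = (10/11)/(12/13 + 10/11) = (10/11)/(262/143) = 65/131, so E[T_1 | X_0 = 1] = 1/π_1 = (12/13 + 10/11)/(10/11) = (262/143)/(10/11) = 131/65.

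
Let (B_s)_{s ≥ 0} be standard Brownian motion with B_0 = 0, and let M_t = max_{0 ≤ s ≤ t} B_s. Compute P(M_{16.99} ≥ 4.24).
P(M_{16.99} ≥ 4.24) = 2·P(B_{16.99} ≥ 4.24) = 2(1 − Φ(4.24/√16.99)) ≈ 0.3036

By the reflection principle for Brownian motion, P(M_t ≥ a) = 2 · P(B_t ≥ a) for a ≥ 0. Since B_t ~ N(0, t), P(B_t ≥ 4.24) = 1 − Φ(4.24/√t) = 1 − Φ(4.24/√16.99) = 1 − Φ(1.0287). So
  P(M_{16.99} ≥ 4.24) = 2(1 − Φ(1.0287)) ≈ 0.3036.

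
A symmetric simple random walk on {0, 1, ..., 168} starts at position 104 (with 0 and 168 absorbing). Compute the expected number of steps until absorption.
E[τ | X_0 = 104] = 6656

Let v_k = E[τ | X_0 = k]. Boundary: v_0 = v_168 = 0. Recurrence: v_k = 1 + (v_{k-1} + v_{k+1})/2 for 1 ≤ k ≤ 167. The particular solution to v_k − (v_{k-1} + v_{k+1})/2 = 1 is v_k = −k^2. Adding homogeneous solution A + B k and matching boundaries gives v_k = k (168 − k). Substituting k = 104: v_104 = 104 · 64 = 6656.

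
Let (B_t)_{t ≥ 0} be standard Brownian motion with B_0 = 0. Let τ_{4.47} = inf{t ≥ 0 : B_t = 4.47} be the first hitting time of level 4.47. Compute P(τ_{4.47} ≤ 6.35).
P(τ_{4.47} ≤ 6.35) = 2(1 − Φ(4.47/√6.35)) = 2(1 − Φ(1.7739)) ≈ 0.0761

By the reflection principle for standard BM, P(τ_b ≤ t) = 2 · P(B_t ≥ b). Since B_t ~ N(0, t), P(B_t ≥ 4.47) = 1 − Φ(4.47/√t) = 1 − Φ(4.47/√6.35) = 1 − Φ(1.7739) ≈ 0.03804. Doubling: P(τ_{4.47} ≤ 6.35) ≈ 2 · 0.03804 = 0.07608 ≈ 0.0761.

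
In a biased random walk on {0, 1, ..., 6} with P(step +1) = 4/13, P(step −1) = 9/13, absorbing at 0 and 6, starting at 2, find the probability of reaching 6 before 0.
P(hit 6 before 0) = (1 − (9/4)^2) / (1 − (9/4)^6) = 256/8113

Let u_k denote P(reach 6 before 0 | start at k). Boundary: u_0 = 0, u_6 = 1. Recurrence: u_k = 4/13·u_{k+1} + 9/13·u_{k-1} for 1 ≤ k ≤ 5. Try u_k = A + B·r^k with r = q/p = (9/13)/(4/13) = 9/4. Substitution satisfies the recurrence; boundary conditions give:
  u_k = (1 − r^k) / (1 − r^N) = (1 − (9/4)^2) / (1 − (9/4)^6) = 256/8113.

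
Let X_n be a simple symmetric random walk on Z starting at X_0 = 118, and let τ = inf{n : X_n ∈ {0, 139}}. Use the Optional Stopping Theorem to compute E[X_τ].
E[X_τ] = 118

X_n is a martingale and τ is a bounded-mean stopping time (indeed τ is finite a.s. with bounded expectation since the walk is in a bounded region). By the OST, E[X_τ] = E[X_0] = 118. Equivalently: E[X_τ] = 139 · P(hit 139 first) + 0 · P(hit 0 first) = 139 · (118/139) = 118.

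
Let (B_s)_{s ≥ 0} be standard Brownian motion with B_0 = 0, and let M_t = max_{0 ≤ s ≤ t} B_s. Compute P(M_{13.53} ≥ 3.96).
P(M_{13.53} ≥ 3.96) = 2·P(B_{13.53} ≥ 3.96) = 2(1 − Φ(3.96/√13.53)) ≈ 0.2817

By the reflection principle for Brownian motion, P(M_t ≥ a) = 2 · P(B_t ≥ a) for a ≥ 0. Since B_t ~ N(0, t), P(B_t ≥ 3.96) = 1 − Φ(3.96/√t) = 1 − Φ(3.96/√13.53) = 1 − Φ(1.0766). So
  P(M_{13.53} ≥ 3.96) = 2(1 − Φ(1.0766)) ≈ 0.2817.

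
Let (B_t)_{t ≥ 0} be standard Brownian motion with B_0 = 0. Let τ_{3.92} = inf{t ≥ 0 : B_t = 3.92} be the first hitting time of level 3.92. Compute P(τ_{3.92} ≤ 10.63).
P(τ_{3.92} ≤ 10.63) = 2(1 − Φ(3.92/√10.63)) = 2(1 − Φ(1.2023)) ≈ 0.2292

By the reflection principle for standard BM, P(τ_b ≤ t) = 2 · P(B_t ≥ b). Since B_t ~ N(0, t), P(B_t ≥ 3.92) = 1 − Φ(3.92/√t) = 1 − Φ(3.92/√10.63) = 1 − Φ(1.2023) ≈ 0.11462. Doubling: P(τ_{3.92} ≤ 10.63) ≈ 2 · 0.11462 = 0.22924 ≈ 0.2292.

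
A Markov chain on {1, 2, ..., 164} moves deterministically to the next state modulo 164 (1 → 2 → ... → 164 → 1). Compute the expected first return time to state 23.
E[T_23 | X_0 = 23] = 164

The chain cycles deterministically, so starting at state 23 it returns in exactly 164 steps. Equivalently, the stationary distribution is uniform π_j = 1/164 for every state j, so by Kac's formula E[T_23] = 1/π_23 = 164.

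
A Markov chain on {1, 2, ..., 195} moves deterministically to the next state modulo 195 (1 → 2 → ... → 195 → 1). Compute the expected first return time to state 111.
E[T_111 | X_0 = 111] = 195

The chain cycles deterministically, so starting at state 111 it returns in exactly 195 steps. Equivalently, the stationary distribution is uniform π_j = 1/195 for every state j, so by Kac's formula E[T_111] = 1/π_111 = 195.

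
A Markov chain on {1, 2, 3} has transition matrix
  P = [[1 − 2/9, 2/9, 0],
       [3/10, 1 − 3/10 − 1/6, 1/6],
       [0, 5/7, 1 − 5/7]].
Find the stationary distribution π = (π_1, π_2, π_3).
π = (81/155, 12/31, 14/155)

This is a birth-death chain on three states, which satisfies detailed balance: π_1 · P_{12} = π_2 · P_{21} and π_2 · P_{23} = π_3 · P_{32}.
From π_1 · 2/9 = π_2 · 3/10: π_2/π_1 = (2/9)/(3/10) = 20/27.
From π_2 · 1/6 = π_3 · 5/7: π_3/π_2 = (1/6)/(5/7) = 7/30.
Take π_1 proportional to 1; then unnormalized π = (1, 20/27, 14/81). Normalize by dividing by the sum 155/81:
  π = (81/155, 12/31, 14/155).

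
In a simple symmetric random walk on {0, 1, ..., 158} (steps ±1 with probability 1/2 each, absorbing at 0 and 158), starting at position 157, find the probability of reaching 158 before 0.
P(hit 158 before 0) = 157/158

Let u_k = P(hit 158 before 0 | start at k). Then u_0 = 0, u_158 = 1, and u_k = u_{k-1}/2 + u_{k+1}/2 for 1 ≤ k ≤ 157. This harmonic recurrence is solved by u_k = k/158, giving u_157 = 157/158.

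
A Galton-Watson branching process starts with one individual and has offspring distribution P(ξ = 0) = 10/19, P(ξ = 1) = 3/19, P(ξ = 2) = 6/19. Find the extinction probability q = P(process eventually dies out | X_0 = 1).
q = 1

Mean offspring μ = 0·10/19 + 1·3/19 + 2·6/19 = 15/19 ≤ 1. For μ ≤ 1 with offspring not concentrated at 1, the Galton-Watson process goes extinct almost surely, so q = 1.
(Algebraic check: The pgf is f(s) = 10/19 + 3/19·s + 6/19·s². The extinction probability q is the smallest fixed point of f in [0, 1]. Setting s = f(s):
  6/19·s² + (3/19 − 1)·s + 10/19 = 0
  6/19·s² − (10/19 + 6/19)·s + 10/19 = 0
which factors as (s − 1)·(6/19·s − 10/19) = 0, giving roots s = 1 and s = (10/19)/(6/19) = 5/3. Since 5/3 ≥ 1, the smallest root in [0, 1] is s = 1.)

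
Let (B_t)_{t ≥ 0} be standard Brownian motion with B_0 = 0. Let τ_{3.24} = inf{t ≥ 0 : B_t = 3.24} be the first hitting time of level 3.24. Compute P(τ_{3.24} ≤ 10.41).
P(τ_{3.24} ≤ 10.41) = 2(1 − Φ(3.24/√10.41)) = 2(1 − Φ(1.0042)) ≈ 0.3153

By the reflection principle for standard BM, P(τ_b ≤ t) = 2 · P(B_t ≥ b). Since B_t ~ N(0, t), P(B_t ≥ 3.24) = 1 − Φ(3.24/√t) = 1 − Φ(3.24/√10.41) = 1 − Φ(1.0042) ≈ 0.15764. Doubling: P(τ_{3.24} ≤ 10.41) ≈ 2 · 0.15764 = 0.31528 ≈ 0.3153.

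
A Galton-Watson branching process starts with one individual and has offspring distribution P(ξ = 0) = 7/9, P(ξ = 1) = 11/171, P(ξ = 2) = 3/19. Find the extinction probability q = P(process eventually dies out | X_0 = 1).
q = 1

Mean offspring μ = 0·7/9 + 1·11/171 + 2·3/19 = 65/171 ≤ 1. For μ ≤ 1 with offspring not concentrated at 1, the Galton-Watson process goes extinct almost surely, so q = 1.
(Algebraic check: The pgf is f(s) = 7/9 + 11/171·s + 3/19·s². The extinction probability q is the smallest fixed point of f in [0, 1]. Setting s = f(s):
  3/19·s² + (11/171 − 1)·s + 7/9 = 0
  3/19·s² − (7/9 + 3/19)·s + 7/9 = 0
which factors as (s − 1)·(3/19·s − 7/9) = 0, giving roots s = 1 and s = (7/9)/(3/19) = 133/27. Since 133/27 ≥ 1, the smallest root in [0, 1] is s = 1.)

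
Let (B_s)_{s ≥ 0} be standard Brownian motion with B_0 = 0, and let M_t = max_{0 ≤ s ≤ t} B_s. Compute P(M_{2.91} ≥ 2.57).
P(M_{2.91} ≥ 2.57) = 2·P(B_{2.91} ≥ 2.57) = 2(1 − Φ(2.57/√2.91)) ≈ 0.1319

By the reflection principle for Brownian motion, P(M_t ≥ a) = 2 · P(B_t ≥ a) for a ≥ 0. Since B_t ~ N(0, t), P(B_t ≥ 2.57) = 1 − Φ(2.57/√t) = 1 − Φ(2.57/√2.91) = 1 − Φ(1.5066). So
  P(M_{2.91} ≥ 2.57) = 2(1 − Φ(1.5066)) ≈ 0.1319.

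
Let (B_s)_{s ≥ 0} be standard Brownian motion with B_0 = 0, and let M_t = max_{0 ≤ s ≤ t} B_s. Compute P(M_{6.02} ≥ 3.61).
P(M_{6.02} ≥ 3.61) = 2·P(B_{6.02} ≥ 3.61) = 2(1 − Φ(3.61/√6.02)) ≈ 0.1412

By the reflection principle for Brownian motion, P(M_t ≥ a) = 2 · P(B_t ≥ a) for a ≥ 0. Since B_t ~ N(0, t), P(B_t ≥ 3.61) = 1 − Φ(3.61/√t) = 1 − Φ(3.61/√6.02) = 1 − Φ(1.4713). So
  P(M_{6.02} ≥ 3.61) = 2(1 − Φ(1.4713)) ≈ 0.1412.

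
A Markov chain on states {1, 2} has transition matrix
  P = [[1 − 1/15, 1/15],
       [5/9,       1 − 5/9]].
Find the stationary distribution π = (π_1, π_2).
π_1 = 25/28, π_2 = 3/28

Solve πP = π with π_1 + π_2 = 1. From πP = π: π_1 · (1 − 1/15) + π_2 · 5/9 = π_1 ⇒ π_2 · 5/9 = π_1 · 1/15 ⇒ π_2/π_1 = (1/15)/(5/9) = 3/25. Together with π_1 + π_2 = 1:
  π_1 = (5/9)/(1/15 + 5/9) = (5/9)/(28/45) = 25/28,
  π_2 = (1/15)/(1/15 + 5/9) = (1/15)/(28/45) = 3/28.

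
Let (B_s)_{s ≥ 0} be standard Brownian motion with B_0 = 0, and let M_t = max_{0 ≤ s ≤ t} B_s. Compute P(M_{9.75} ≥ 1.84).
P(M_{9.75} ≥ 1.84) = 2·P(B_{9.75} ≥ 1.84) = 2(1 − Φ(1.84/√9.75)) ≈ 0.5557

By the reflection principle for Brownian motion, P(M_t ≥ a) = 2 · P(B_t ≥ a) for a ≥ 0. Since B_t ~ N(0, t), P(B_t ≥ 1.84) = 1 − Φ(1.84/√t) = 1 − Φ(1.84/√9.75) = 1 − Φ(0.5893). So
  P(M_{9.75} ≥ 1.84) = 2(1 − Φ(0.5893)) ≈ 0.5557.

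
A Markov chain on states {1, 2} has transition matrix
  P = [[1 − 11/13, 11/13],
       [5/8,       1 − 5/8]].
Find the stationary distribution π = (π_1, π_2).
π_1 = 65/153, π_2 = 88/153

Solve πP = π with π_1 + π_2 = 1. From πP = π: π_1 · (1 − 11/13) + π_2 · 5/8 = π_1 ⇒ π_2 · 5/8 = π_1 · 11/13 ⇒ π_2/π_1 = (11/13)/(5/8) = 88/65. Together with π_1 + π_2 = 1:
  π_1 = (5/8)/(11/13 + 5/8) = (5/8)/(153/104) = 65/153,
  π_2 = (11/13)/(11/13 + 5/8) = (11/13)/(153/104) = 88/153.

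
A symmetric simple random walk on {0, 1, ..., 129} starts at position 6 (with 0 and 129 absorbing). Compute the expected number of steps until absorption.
E[τ | X_0 = 6] = 738

Let v_k = E[τ | X_0 = k]. Boundary: v_0 = v_129 = 0. Recurrence: v_k = 1 + (v_{k-1} + v_{k+1})/2 for 1 ≤ k ≤ 128. The particular solution to v_k − (v_{k-1} + v_{k+1})/2 = 1 is v_k = −k^2. Adding homogeneous solution A + B k and matching boundaries gives v_k = k (129 − k). Substituting k = 6: v_6 = 6 · 123 = 738.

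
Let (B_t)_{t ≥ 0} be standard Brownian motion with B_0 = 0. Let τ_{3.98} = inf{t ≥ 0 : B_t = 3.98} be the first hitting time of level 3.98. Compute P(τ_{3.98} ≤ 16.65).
P(τ_{3.98} ≤ 16.65) = 2(1 − Φ(3.98/√16.65)) = 2(1 − Φ(0.9754)) ≈ 0.3294

By the reflection principle for standard BM, P(τ_b ≤ t) = 2 · P(B_t ≥ b). Since B_t ~ N(0, t), P(B_t ≥ 3.98) = 1 − Φ(3.98/√t) = 1 − Φ(3.98/√16.65) = 1 − Φ(0.9754) ≈ 0.16468. Doubling: P(τ_{3.98} ≤ 16.65) ≈ 2 · 0.16468 = 0.32936 ≈ 0.3294.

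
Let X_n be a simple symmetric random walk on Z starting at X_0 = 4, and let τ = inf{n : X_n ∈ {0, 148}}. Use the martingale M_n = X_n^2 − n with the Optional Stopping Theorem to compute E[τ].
E[τ] = 576

M_n = X_n^2 − n is a martingale (since E[X_{n+1}^2 | F_n] = X_n^2 + 1). By OST (τ has finite mean in a bounded region), E[M_τ] = E[M_0] = X_0^2 − 0 = 4^2 = 16. Also E[M_τ] = E[X_τ^2] − E[τ]. The walk exits at 0 or 148, with P(hit 148 first) = 4/148, so E[X_τ^2] = 148^2 · 4/148 + 0 = 592. Thus E[τ] = E[X_τ^2] − E[M_τ] = 592 − 16 = 576 = 4(148 − 4) = 576.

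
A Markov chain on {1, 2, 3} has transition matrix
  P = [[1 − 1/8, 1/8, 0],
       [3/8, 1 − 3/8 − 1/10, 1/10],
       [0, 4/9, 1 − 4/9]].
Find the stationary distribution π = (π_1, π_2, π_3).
π = (120/169, 40/169, 9/169)

This is a birth-death chain on three states, which satisfies detailed balance: π_1 · P_{12} = π_2 · P_{21} and π_2 · P_{23} = π_3 · P_{32}.
From π_1 · 1/8 = π_2 · 3/8: π_2/π_1 = (1/8)/(3/8) = 1/3.
From π_2 · 1/10 = π_3 · 4/9: π_3/π_2 = (1/10)/(4/9) = 9/40.
Take π_1 proportional to 1; then unnormalized π = (1, 1/3, 3/40). Normalize by dividing by the sum 169/120:
  π = (120/169, 40/169, 9/169).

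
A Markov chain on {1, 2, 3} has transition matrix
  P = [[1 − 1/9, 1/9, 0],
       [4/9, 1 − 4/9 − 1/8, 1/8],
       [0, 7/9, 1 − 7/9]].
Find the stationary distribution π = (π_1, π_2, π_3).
π = (224/289, 56/289, 9/289)

This is a birth-death chain on three states, which satisfies detailed balance: π_1 · P_{12} = π_2 · P_{21} and π_2 · P_{23} = π_3 · P_{32}.
From π_1 · 1/9 = π_2 · 4/9: π_2/π_1 = (1/9)/(4/9) = 1/4.
From π_2 · 1/8 = π_3 · 7/9: π_3/π_2 = (1/8)/(7/9) = 9/56.
Take π_1 proportional to 1; then unnormalized π = (1, 1/4, 9/224). Normalize by dividing by the sum 289/224:
  π = (224/289, 56/289, 9/289).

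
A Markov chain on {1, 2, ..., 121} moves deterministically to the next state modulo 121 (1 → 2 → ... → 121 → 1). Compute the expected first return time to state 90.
E[T_90 | X_0 = 90] = 121

The chain cycles deterministically, so starting at state 90 it returns in exactly 121 steps. Equivalently, the stationary distribution is uniform π_j = 1/121 for every state j, so by Kac's formula E[T_90] = 1/π_90 = 121.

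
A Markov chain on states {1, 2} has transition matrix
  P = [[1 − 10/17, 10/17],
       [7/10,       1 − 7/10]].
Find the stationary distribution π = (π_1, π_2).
π_1 = 119/219, π_2 = 100/219

Solve πP = π with π_1 + π_2 = 1. From πP = π: π_1 · (1 − 10/17) + π_2 · 7/10 = π_1 ⇒ π_2 · 7/10 = π_1 · 10/17 ⇒ π_2/π_1 = (10/17)/(7/10) = 100/119. Together with π_1 + π_2 = 1:
  π_1 = (7/10)/(10/17 + 7/10) = (7/10)/(219/170) = 119/219,
  π_2 = (10/17)/(10/17 + 7/10) = (10/17)/(219/170) = 100/219.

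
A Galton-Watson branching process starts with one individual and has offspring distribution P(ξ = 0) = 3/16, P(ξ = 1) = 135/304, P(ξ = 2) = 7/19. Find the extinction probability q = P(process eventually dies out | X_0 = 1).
q = 57/112

The pgf is f(s) = 3/16 + 135/304·s + 7/19·s². The extinction probability q is the smallest fixed point of f in [0, 1]. Setting s = f(s):
  7/19·s² + (135/304 − 1)·s + 3/16 = 0
  7/19·s² − (3/16 + 7/19)·s + 3/16 = 0
which factors as (s − 1)·(7/19·s − 3/16) = 0, giving roots s = 1 and s = (3/16)/(7/19) = 57/112.
Mean offspring μ = 135/304 + 2·7/19 = 359/304 > 1 (supercritical), so q < 1. The extinction probability is the smaller root: q = (3/16)/(7/19) = 57/112.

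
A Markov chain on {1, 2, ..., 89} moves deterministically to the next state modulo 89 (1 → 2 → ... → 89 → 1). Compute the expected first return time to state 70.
E[T_70 | X_0 = 70] = 89

The chain cycles deterministically, so starting at state 70 it returns in exactly 89 steps. Equivalently, the stationary distribution is uniform π_j = 1/89 for every state j, so by Kac's formula E[T_70] = 1/π_70 = 89.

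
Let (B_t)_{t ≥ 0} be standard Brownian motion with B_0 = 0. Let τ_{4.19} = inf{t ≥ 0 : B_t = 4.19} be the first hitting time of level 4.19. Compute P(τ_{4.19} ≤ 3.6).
P(τ_{4.19} ≤ 3.6) = 2(1 − Φ(4.19/√3.6)) = 2(1 − Φ(2.2083)) ≈ 0.0272

By the reflection principle for standard BM, P(τ_b ≤ t) = 2 · P(B_t ≥ b). Since B_t ~ N(0, t), P(B_t ≥ 4.19) = 1 − Φ(4.19/√t) = 1 − Φ(4.19/√3.6) = 1 − Φ(2.2083) ≈ 0.01361. Doubling: P(τ_{4.19} ≤ 3.6) ≈ 2 · 0.01361 = 0.02722 ≈ 0.0272.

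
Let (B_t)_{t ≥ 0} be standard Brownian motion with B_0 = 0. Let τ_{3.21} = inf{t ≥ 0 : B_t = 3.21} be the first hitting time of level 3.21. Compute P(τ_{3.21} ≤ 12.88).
P(τ_{3.21} ≤ 12.88) = 2(1 − Φ(3.21/√12.88)) = 2(1 − Φ(0.8944)) ≈ 0.3711

By the reflection principle for standard BM, P(τ_b ≤ t) = 2 · P(B_t ≥ b). Since B_t ~ N(0, t), P(B_t ≥ 3.21) = 1 − Φ(3.21/√t) = 1 − Φ(3.21/√12.88) = 1 − Φ(0.8944) ≈ 0.18555. Doubling: P(τ_{3.21} ≤ 12.88) ≈ 2 · 0.18555 = 0.37110 ≈ 0.3711.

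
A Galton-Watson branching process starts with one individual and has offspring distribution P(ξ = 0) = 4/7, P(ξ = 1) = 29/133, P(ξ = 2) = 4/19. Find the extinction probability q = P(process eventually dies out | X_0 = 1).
q = 1

Mean offspring μ = 0·4/7 + 1·29/133 + 2·4/19 = 85/133 ≤ 1. For μ ≤ 1 with offspring not concentrated at 1, the Galton-Watson process goes extinct almost surely, so q = 1.
(Algebraic check: The pgf is f(s) = 4/7 + 29/133·s + 4/19·s². The extinction probability q is the smallest fixed point of f in [0, 1]. Setting s = f(s):
  4/19·s² + (29/133 − 1)·s + 4/7 = 0
  4/19·s² − (4/7 + 4/19)·s + 4/7 = 0
which factors as (s − 1)·(4/19·s − 4/7) = 0, giving roots s = 1 and s = (4/7)/(4/19) = 19/7. Since 19/7 ≥ 1, the smallest root in [0, 1] is s = 1.)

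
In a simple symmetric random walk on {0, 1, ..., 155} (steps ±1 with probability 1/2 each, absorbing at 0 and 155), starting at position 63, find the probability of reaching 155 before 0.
P(hit 155 before 0) = 63/155

Let u_k = P(hit 155 before 0 | start at k). Then u_0 = 0, u_155 = 1, and u_k = u_{k-1}/2 + u_{k+1}/2 for 1 ≤ k ≤ 154. This harmonic recurrence is solved by u_k = k/155, giving u_63 = 63/155.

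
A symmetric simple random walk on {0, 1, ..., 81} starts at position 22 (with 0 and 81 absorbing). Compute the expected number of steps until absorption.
E[τ | X_0 = 22] = 1298

Let v_k = E[τ | X_0 = k]. Boundary: v_0 = v_81 = 0. Recurrence: v_k = 1 + (v_{k-1} + v_{k+1})/2 for 1 ≤ k ≤ 80. The particular solution to v_k − (v_{k-1} + v_{k+1})/2 = 1 is v_k = −k^2. Adding homogeneous solution A + B k and matching boundaries gives v_k = k (81 − k). Substituting k = 22: v_22 = 22 · 59 = 1298.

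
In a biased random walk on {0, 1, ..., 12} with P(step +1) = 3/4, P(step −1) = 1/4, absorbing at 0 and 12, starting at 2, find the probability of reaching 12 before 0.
P(hit 12 before 0) = (1 − (1/3)^2) / (1 − (1/3)^12) = 59049/66430

Let u_k denote P(reach 12 before 0 | start at k). Boundary: u_0 = 0, u_12 = 1. Recurrence: u_k = 3/4·u_{k+1} + 1/4·u_{k-1} for 1 ≤ k ≤ 11. Try u_k = A + B·r^k with r = q/p = (1/4)/(3/4) = 1/3. Substitution satisfies the recurrence; boundary conditions give:
  u_k = (1 − r^k) / (1 − r^N) = (1 − (1/3)^2) / (1 − (1/3)^12) = 59049/66430.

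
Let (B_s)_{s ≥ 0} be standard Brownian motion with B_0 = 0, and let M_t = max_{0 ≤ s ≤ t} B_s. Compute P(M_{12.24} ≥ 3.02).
P(M_{12.24} ≥ 3.02) = 2·P(B_{12.24} ≥ 3.02) = 2(1 − Φ(3.02/√12.24)) ≈ 0.3880

By the reflection principle for Brownian motion, P(M_t ≥ a) = 2 · P(B_t ≥ a) for a ≥ 0. Since B_t ~ N(0, t), P(B_t ≥ 3.02) = 1 − Φ(3.02/√t) = 1 − Φ(3.02/√12.24) = 1 − Φ(0.8632). So
  P(M_{12.24} ≥ 3.02) = 2(1 − Φ(0.8632)) ≈ 0.3880.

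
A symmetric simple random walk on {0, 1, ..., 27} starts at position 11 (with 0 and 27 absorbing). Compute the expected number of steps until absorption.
E[τ | X_0 = 11] = 176

Let v_k = E[τ | X_0 = k]. Boundary: v_0 = v_27 = 0. Recurrence: v_k = 1 + (v_{k-1} + v_{k+1})/2 for 1 ≤ k ≤ 26. The particular solution to v_k − (v_{k-1} + v_{k+1})/2 = 1 is v_k = −k^2. Adding homogeneous solution A + B k and matching boundaries gives v_k = k (27 − k). Substituting k = 11: v_11 = 11 · 16 = 176.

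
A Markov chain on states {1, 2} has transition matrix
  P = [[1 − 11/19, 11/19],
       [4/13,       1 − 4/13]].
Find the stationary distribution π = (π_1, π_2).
π_1 = 76/219, π_2 = 143/219

Solve πP = π with π_1 + π_2 = 1. From πP = π: π_1 · (1 − 11/19) + π_2 · 4/13 = π_1 ⇒ π_2 · 4/13 = π_1 · 11/19 ⇒ π_2/π_1 = (11/19)/(4/13) = 143/76. Together with π_1 + π_2 = 1:
  π_1 = (4/13)/(11/19 + 4/13) = (4/13)/(219/247) = 76/219,
  π_2 = (11/19)/(11/19 + 4/13) = (11/19)/(219/247) = 143/219.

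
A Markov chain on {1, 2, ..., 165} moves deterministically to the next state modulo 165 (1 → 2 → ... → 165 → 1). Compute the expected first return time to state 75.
E[T_75 | X_0 = 75] = 165

The chain cycles deterministically, so starting at state 75 it returns in exactly 165 steps. Equivalently, the stationary distribution is uniform π_j = 1/165 for every state j, so by Kac's formula E[T_75] = 1/π_75 = 165.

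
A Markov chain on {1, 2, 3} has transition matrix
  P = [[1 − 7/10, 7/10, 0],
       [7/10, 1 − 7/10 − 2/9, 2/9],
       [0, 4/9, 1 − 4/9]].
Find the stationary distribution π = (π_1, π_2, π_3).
π = (2/5, 2/5, 1/5)

This is a birth-death chain on three states, which satisfies detailed balance: π_1 · P_{12} = π_2 · P_{21} and π_2 · P_{23} = π_3 · P_{32}.
From π_1 · 7/10 = π_2 · 7/10: π_2/π_1 = (7/10)/(7/10) = 1.
From π_2 · 2/9 = π_3 · 4/9: π_3/π_2 = (2/9)/(4/9) = 1/2.
Take π_1 proportional to 1; then unnormalized π = (1, 1, 1/2). Normalize by dividing by the sum 5/2:
  π = (2/5, 2/5, 1/5).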